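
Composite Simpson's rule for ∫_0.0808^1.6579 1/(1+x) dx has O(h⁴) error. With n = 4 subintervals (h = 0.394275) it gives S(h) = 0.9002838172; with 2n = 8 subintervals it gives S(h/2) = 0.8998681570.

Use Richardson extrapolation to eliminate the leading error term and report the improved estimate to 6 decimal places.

0.899840

r = 4: numerator weight 16, denominator 15.
16×0.8998681570 = 14.3978905120; 14.3978905120 − 0.9002838172 = 13.4976066948
13.4976066948 ÷ 15 = 0.8998404463
Correction |R − A(h/2)| = 2.771e-05; gap |A(h/2) − A(h)| = 4.157e-04.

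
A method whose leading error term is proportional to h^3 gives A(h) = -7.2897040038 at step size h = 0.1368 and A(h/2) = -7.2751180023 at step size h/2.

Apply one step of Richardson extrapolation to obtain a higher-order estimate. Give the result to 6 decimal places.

The method has order 3: 2^3 = 8.
8*(-7.2751180023) = -58.2009440184; subtract (-7.2897040038) → -50.9112400146
R = (-50.9112400146)/7 = -7.2730342878
Correction |R − A(h/2)| = 2.084e-03; gap |A(h/2) − A(h)| = 1.459e-02.

-7.273034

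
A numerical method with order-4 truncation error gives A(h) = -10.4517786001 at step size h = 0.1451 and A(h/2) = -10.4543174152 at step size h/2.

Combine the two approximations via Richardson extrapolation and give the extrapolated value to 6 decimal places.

-10.454487

Leading term ∝ h^4; use weight 16 = 2^4.
16*(-10.4543174152) = -167.2690786432; subtract (-10.4517786001) → -156.8173000431
Denominator 16 − 1 = 15.
Result: -10.4544866695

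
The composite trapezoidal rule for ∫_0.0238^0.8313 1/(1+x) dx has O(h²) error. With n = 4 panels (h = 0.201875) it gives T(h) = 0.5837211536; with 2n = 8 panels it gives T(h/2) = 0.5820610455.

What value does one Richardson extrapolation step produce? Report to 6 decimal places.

Order 2 gives 2^r = 4 and 2^r − 1 = 3.
Top: 4(0.5820610455) − (0.5837211536) = 1.7445230284
Denominator 4 − 1 = 3.
Result: 0.5815076761
Correction |R − A(h/2)| = 5.534e-04; gap |A(h/2) − A(h)| = 1.660e-03.

0.581508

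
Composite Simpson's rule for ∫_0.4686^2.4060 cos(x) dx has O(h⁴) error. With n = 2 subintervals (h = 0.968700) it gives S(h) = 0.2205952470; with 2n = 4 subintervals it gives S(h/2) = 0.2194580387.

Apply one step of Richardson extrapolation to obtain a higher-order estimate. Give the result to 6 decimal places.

0.219382

Error is O(h^4); halving h shrinks it by 2^4 = 16.
Top: 16(0.2194580387) − (0.2205952470) = 3.2907333722
3.2907333722 ÷ 15 = 0.2193822248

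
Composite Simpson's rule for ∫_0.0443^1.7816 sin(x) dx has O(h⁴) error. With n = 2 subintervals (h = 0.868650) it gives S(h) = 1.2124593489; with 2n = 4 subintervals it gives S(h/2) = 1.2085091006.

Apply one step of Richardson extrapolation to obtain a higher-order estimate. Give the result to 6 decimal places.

With r = 4 the leading error scales as h^4, so the weight is 2^4 = 16.
Difference of the inputs: 1.2085091006 − 1.2124593489 = -0.0039502483
Divide by 2^4 − 1 = 15: (-0.0039502483)/15 = -0.0002633499
R = A(h/2) + (A(h/2) − A(h))/15 = 1.2085091006 − 0.0002633499 = 1.2082457507
Correction |R − A(h/2)| = 2.633e-04; gap |A(h/2) − A(h)| = 3.950e-03.

1.208246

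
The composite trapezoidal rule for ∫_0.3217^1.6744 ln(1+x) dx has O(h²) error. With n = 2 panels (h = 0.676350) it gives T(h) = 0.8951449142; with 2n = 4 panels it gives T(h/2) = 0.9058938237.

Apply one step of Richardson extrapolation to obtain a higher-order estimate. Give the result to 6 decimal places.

Method order is 2; weight 2^2 = 4.
Numerator 4·A(h/2) − A(h) = 4·0.9058938237 − 0.8951449142 = 2.7284303806
Divide by 2^2 − 1 = 3.
Result: 0.9094767935
Correction |R − A(h/2)| = 3.583e-03; gap |A(h/2) − A(h)| = 1.075e-02.

0.909477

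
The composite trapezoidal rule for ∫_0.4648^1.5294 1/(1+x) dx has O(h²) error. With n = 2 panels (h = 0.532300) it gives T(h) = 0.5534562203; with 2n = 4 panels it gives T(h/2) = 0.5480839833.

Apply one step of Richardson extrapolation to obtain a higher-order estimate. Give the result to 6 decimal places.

r = 2, so 2^r = 4.
2^2 × A(h/2) = 2.1923359332; minus A(h) gives 1.6388797129.
1.6388797129 ÷ 3 = 0.5462932376
Correction |R − A(h/2)| = 1.791e-03; gap |A(h/2) − A(h)| = 5.372e-03.

0.546293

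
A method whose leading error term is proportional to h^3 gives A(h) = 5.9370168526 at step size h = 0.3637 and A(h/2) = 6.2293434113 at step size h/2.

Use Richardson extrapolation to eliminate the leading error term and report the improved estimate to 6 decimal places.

Leading term ∝ h^3; use weight 8 = 2^3.
8×6.2293434113 = 49.8347472904; 49.8347472904 − 5.9370168526 = 43.8977304378
Denominator 8 − 1 = 7.
Result: 6.2711043483

6.271104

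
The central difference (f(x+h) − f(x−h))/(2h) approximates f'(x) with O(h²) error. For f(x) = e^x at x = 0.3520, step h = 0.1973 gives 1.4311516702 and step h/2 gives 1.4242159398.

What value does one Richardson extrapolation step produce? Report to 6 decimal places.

1.421904

The method has order 2: 2^2 = 4.
Difference of the inputs: 1.4242159398 − 1.4311516702 = -0.0069357304
Correction (A(h/2) − A(h))/(4 − 1) = (-0.0069357304)/3 = -0.0023119101
R = A(h/2) + (A(h/2) − A(h))/3 = 1.4242159398 − 0.0023119101 = 1.4219040297
Correction |R − A(h/2)| = 2.312e-03; gap |A(h/2) − A(h)| = 6.936e-03.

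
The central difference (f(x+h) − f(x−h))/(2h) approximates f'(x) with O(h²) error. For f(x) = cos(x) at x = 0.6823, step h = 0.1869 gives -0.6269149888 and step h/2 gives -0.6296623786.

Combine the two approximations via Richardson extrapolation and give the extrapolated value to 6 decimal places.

r = 2: numerator weight 4, denominator 3.
4*(-0.6296623786) = -2.5186495144; (-2.5186495144) − (-0.6269149888) = -1.8917345256
(4*(-0.6296623786) − (-0.6269149888))/(4 − 1) = -0.6305781752
Gap between inputs: 2.747e-03; correction applied: −0.0009157966.

-0.630578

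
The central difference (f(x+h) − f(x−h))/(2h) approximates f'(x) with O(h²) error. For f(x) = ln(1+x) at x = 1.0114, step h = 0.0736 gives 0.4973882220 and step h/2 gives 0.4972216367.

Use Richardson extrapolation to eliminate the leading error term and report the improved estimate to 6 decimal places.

Leading term ∝ h^2; use weight 4 = 2^2.
4×0.4972216367 = 1.9888865468; 1.9888865468 − 0.4973882220 = 1.4914983248
(4×0.4972216367 − 0.4973882220)/(4 − 1) = 0.4971661083

0.497166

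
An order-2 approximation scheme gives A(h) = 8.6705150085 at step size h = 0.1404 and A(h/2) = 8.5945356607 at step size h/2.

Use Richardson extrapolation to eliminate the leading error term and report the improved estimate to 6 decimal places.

Order 2 gives 2^r = 4 and 2^r − 1 = 3.
2^2×A(h/2) = 34.3781426428; minus A(h) gives 25.7076276343.
(4×8.5945356607 − 8.6705150085)/(4 − 1) = 8.5692092114
Correction |R − A(h/2)| = 2.533e-02; gap |A(h/2) − A(h)| = 7.598e-02.

8.569209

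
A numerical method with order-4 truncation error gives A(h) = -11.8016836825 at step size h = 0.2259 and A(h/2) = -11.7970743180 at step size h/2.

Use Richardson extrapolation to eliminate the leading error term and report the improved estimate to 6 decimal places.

With r = 4 the leading error scales as h^4, so the weight is 2^4 = 16.
16·(-11.7970743180) = -188.7531890880; (-188.7531890880) − (-11.8016836825) = -176.9515054055
Divide by 2^4 − 1 = 15.
R = (-176.9515054055)/15 = -11.7967670270

-11.796767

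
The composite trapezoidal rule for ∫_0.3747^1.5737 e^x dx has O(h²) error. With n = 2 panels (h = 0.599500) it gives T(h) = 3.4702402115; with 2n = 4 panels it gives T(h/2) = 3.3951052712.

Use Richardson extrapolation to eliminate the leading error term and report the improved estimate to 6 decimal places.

3.370060

With r = 2 the leading error scales as h^2, so the weight is 2^2 = 4.
4 × 3.3951052712 − 3.4702402115 = 10.1101808733
10.1101808733 ÷ 3 = 3.3700602911
Correction |R − A(h/2)| = 2.504e-02; gap |A(h/2) − A(h)| = 7.513e-02.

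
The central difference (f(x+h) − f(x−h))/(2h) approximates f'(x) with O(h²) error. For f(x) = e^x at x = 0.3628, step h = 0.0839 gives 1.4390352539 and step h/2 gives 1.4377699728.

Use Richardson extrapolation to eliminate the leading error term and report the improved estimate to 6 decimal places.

Method order is 2; weight 2^2 = 4.
4·1.4377699728 − 1.4390352539 = 4.3120446373
R = 4.3120446373/3 = 1.4373482124

1.437348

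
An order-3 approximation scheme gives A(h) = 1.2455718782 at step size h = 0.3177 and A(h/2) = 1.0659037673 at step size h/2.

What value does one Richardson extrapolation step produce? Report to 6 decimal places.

Error is O(h^3); halving h shrinks it by 2^3 = 8.
8×1.0659037673 − 1.2455718782 = 7.2816582602
7.2816582602 ÷ 7 = 1.0402368943

1.040237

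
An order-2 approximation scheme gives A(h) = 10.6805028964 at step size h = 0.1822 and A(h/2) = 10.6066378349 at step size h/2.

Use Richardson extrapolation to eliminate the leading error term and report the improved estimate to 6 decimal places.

Error is O(h^2); halving h shrinks it by 2^2 = 4.
Weighted: 42.4265513396 − 10.6805028964 = 31.7460484432
Divide by 2^2 − 1 = 3.
(4*10.6066378349 − 10.6805028964)/(4 − 1) = 10.5820161477

10.582016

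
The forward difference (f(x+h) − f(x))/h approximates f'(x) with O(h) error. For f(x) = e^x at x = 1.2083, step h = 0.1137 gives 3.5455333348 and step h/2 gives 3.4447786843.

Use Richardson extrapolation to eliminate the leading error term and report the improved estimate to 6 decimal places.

Error is O(h^1); halving h shrinks it by 2^1 = 2.
2 × 3.4447786843 − 3.5455333348 = 3.3440240338
Denominator 2 − 1 = 1.
So the Richardson estimate is 3.3440240338.
Gap between inputs: 1.008e-01; correction applied: −0.1007546505.

3.344024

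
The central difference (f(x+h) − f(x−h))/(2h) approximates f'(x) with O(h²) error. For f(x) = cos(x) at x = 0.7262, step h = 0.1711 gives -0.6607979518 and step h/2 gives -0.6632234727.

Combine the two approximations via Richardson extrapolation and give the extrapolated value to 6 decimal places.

Leading term ∝ h^2; use weight 4 = 2^2.
Top: 4(-0.6632234727) − (-0.6607979518) = -1.9920959390
R = (-1.9920959390)/3 = -0.6640319797
Correction |R − A(h/2)| = 8.085e-04; gap |A(h/2) − A(h)| = 2.426e-03.

-0.664032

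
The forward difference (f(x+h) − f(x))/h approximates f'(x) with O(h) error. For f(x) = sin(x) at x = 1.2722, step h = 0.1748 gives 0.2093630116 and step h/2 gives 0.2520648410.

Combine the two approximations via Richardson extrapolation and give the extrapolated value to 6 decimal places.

Error is O(h^1); halving h shrinks it by 2^1 = 2.
2^1·A(h/2) = 0.5041296820; minus A(h) gives 0.2947666704.
Denominator 2 − 1 = 1.
R = 0.2947666704/1 = 0.2947666704
Shift from A(h/2): +0.0427018294.

0.294767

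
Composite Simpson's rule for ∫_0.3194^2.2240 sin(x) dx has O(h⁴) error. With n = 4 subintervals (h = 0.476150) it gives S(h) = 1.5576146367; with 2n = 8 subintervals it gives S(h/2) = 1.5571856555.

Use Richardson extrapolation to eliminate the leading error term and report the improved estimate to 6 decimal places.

1.557157

The method has order 4: 2^4 = 16.
16*1.5571856555 = 24.9149704880; 24.9149704880 − 1.5576146367 = 23.3573558513
Divide by 2^4 − 1 = 15.
So the Richardson estimate is 1.5571570568.
Correction |R − A(h/2)| = 2.860e-05; gap |A(h/2) − A(h)| = 4.290e-04.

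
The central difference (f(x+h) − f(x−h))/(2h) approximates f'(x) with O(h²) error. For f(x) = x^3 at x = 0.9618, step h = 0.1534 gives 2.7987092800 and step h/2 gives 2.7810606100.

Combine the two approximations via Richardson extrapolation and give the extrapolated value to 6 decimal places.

2.775178

Order 2 gives 2^r = 4 and 2^r − 1 = 3.
Top: 4(2.7810606100) − (2.7987092800) = 8.3255331600
8.3255331600 ÷ 3 = 2.7751777200
Shift from A(h/2): −0.0058828900.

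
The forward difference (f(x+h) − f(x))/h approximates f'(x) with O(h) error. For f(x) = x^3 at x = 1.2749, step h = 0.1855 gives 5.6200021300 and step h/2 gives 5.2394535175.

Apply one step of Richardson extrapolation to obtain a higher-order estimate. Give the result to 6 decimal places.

4.858905

With r = 1 the leading error scales as h^1, so the weight is 2^1 = 2.
2 × 5.2394535175 − 5.6200021300 = 4.8589049050
4.8589049050 ÷ 1 = 4.8589049050
Correction |R − A(h/2)| = 3.805e-01; gap |A(h/2) − A(h)| = 3.805e-01.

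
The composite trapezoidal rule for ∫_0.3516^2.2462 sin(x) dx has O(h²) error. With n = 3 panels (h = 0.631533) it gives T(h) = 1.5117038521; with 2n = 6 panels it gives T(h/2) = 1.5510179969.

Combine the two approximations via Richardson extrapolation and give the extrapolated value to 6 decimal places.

1.564123

Error is O(h^2); halving h shrinks it by 2^2 = 4.
4·1.5510179969 − 1.5117038521 = 4.6923681355
Denominator 4 − 1 = 3.
Result: 1.5641227118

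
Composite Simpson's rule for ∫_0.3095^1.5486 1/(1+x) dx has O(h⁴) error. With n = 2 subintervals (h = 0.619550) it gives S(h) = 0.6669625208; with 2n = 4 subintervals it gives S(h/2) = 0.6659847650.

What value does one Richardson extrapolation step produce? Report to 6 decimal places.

0.665920

r = 4, so 2^r = 16.
Weighted: 10.6557562400 − 0.6669625208 = 9.9887937192
Divide by 2^4 − 1 = 15.
9.9887937192 ÷ 15 = 0.6659195813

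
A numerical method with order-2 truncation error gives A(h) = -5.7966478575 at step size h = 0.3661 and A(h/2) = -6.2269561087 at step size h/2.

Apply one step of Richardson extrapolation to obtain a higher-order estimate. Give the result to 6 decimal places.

Order 2 gives 2^r = 4 and 2^r − 1 = 3.
4 × (-6.2269561087) = -24.9078244348; subtract (-5.7966478575) → -19.1111765773
Denominator 4 − 1 = 3.
Extrapolated: (-19.1111765773) / 3 = -6.3703921924
Correction |R − A(h/2)| = 1.434e-01; gap |A(h/2) − A(h)| = 4.303e-01.

-6.370392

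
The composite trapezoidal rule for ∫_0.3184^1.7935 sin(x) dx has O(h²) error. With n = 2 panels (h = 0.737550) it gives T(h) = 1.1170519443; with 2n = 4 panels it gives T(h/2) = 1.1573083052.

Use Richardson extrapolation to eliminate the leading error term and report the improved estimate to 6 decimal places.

With r = 2 the leading error scales as h^2, so the weight is 2^2 = 4.
4 × 1.1573083052 = 4.6292332208; 4.6292332208 − 1.1170519443 = 3.5121812765
Denominator 4 − 1 = 3.
3.5121812765 ÷ 3 = 1.1707270922

1.170727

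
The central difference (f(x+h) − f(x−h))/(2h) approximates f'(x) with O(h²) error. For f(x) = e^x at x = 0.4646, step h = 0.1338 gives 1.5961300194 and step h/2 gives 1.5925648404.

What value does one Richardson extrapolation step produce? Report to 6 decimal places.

1.591376

Method order is 2; weight 2^2 = 4.
4 × 1.5925648404 = 6.3702593616; 6.3702593616 − 1.5961300194 = 4.7741293422
Extrapolated: 4.7741293422 / 3 = 1.5913764474
Correction |R − A(h/2)| = 1.188e-03; gap |A(h/2) − A(h)| = 3.565e-03.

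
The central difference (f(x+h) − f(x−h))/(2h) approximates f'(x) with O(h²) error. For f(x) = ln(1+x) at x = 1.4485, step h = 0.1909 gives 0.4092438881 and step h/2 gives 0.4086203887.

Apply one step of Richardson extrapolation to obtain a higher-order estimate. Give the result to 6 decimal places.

0.408413

Leading term ∝ h^2; use weight 4 = 2^2.
4 × 0.4086203887 = 1.6344815548; 1.6344815548 − 0.4092438881 = 1.2252376667
Extrapolated: 1.2252376667 / 3 = 0.4084125556
Gap between inputs: 6.235e-04; correction applied: −0.0002078331.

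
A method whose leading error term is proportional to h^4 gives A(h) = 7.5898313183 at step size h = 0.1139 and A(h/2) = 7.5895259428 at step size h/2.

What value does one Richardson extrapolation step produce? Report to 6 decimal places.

Error is O(h^4); halving h shrinks it by 2^4 = 16.
16×7.5895259428 − 7.5898313183 = 113.8425837665
Divide by 2^4 − 1 = 15.
R = 113.8425837665/15 = 7.5895055844

7.589506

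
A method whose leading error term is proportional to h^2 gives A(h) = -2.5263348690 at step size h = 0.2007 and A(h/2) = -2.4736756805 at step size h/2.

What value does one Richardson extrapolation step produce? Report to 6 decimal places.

-2.456123

Leading term ∝ h^2; use weight 4 = 2^2.
4*(-2.4736756805) = -9.8947027220; (-9.8947027220) − (-2.5263348690) = -7.3683678530
Divide by 2^2 − 1 = 3.
(-7.3683678530) ÷ 3 = -2.4561226177
Shift from A(h/2): +0.0175530628.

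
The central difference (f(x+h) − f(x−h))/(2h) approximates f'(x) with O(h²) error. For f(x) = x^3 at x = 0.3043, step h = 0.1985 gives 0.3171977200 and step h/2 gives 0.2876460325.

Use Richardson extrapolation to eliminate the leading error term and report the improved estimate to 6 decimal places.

Error is O(h^2); halving h shrinks it by 2^2 = 4.
Numerator 4*A(h/2) − A(h) = 4*0.2876460325 − 0.3171977200 = 0.8333864100
R = 0.8333864100/3 = 0.2777954700

0.277795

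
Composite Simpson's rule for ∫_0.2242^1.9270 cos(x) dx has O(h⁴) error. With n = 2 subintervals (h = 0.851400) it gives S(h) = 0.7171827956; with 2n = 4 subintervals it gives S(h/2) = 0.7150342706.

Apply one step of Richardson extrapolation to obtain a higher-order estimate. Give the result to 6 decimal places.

0.714891

Leading term ∝ h^4; use weight 16 = 2^4.
16·0.7150342706 = 11.4405483296; 11.4405483296 − 0.7171827956 = 10.7233655340
Divide by 2^4 − 1 = 15.
Extrapolated: 10.7233655340 / 15 = 0.7148910356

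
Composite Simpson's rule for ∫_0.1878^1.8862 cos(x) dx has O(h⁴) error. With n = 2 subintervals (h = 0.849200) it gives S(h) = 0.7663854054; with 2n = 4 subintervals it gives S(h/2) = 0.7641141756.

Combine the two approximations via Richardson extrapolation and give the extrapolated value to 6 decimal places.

The method has order 4: 2^4 = 16.
Numerator 16·A(h/2) − A(h) = 16·0.7641141756 − 0.7663854054 = 11.4594414042
11.4594414042 ÷ 15 = 0.7639627603
Correction |R − A(h/2)| = 1.514e-04; gap |A(h/2) − A(h)| = 2.271e-03.

0.763963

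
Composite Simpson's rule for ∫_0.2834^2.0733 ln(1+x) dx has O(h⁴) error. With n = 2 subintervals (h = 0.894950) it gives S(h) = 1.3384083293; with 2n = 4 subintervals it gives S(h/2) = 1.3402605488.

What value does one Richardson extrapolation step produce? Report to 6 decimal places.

r = 4, so 2^r = 16.
Weighted: 21.4441687808 − 1.3384083293 = 20.1057604515
(16 × 1.3402605488 − 1.3384083293)/(16 − 1) = 1.3403840301
Gap between inputs: 1.852e-03; correction applied: +0.0001234813.

1.340384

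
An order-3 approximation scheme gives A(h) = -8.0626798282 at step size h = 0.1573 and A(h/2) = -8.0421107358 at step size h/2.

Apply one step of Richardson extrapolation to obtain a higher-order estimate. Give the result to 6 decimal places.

-8.039172

r = 3: numerator weight 8, denominator 7.
2^3×A(h/2) = -64.3368858864; minus A(h) gives -56.2742060582.
Divide by 2^3 − 1 = 7.
Extrapolated: (-56.2742060582) / 7 = -8.0391722940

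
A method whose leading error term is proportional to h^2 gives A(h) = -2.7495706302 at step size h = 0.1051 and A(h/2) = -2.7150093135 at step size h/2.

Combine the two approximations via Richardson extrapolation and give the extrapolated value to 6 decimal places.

The method has order 2: 2^2 = 4.
Numerator 4·A(h/2) − A(h) = 4·(-2.7150093135) − (-2.7495706302) = -8.1104666238
Divide by 2^2 − 1 = 3.
(-8.1104666238) ÷ 3 = -2.7034888746
Correction |R − A(h/2)| = 1.152e-02; gap |A(h/2) − A(h)| = 3.456e-02.

-2.703489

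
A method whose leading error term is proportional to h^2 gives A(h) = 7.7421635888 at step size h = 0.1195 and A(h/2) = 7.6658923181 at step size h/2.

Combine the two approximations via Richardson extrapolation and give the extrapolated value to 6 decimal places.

7.640469

r = 2: numerator weight 4, denominator 3.
4·7.6658923181 = 30.6635692724; 30.6635692724 − 7.7421635888 = 22.9214056836
Extrapolated: 22.9214056836 / 3 = 7.6404685612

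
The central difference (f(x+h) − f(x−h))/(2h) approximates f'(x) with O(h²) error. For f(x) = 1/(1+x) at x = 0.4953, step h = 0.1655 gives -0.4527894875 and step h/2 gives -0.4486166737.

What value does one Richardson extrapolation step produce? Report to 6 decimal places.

With r = 2 the leading error scales as h^2, so the weight is 2^2 = 4.
2^2*A(h/2) = -1.7944666948; minus A(h) gives -1.3416772073.
Denominator 4 − 1 = 3.
(4*(-0.4486166737) − (-0.4527894875))/(4 − 1) = -0.4472257358

-0.447226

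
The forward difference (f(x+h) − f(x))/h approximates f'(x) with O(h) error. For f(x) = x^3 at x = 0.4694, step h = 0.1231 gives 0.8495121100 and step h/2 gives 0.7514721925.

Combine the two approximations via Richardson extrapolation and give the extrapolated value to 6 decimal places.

0.653432

Order 1 gives 2^r = 2 and 2^r − 1 = 1.
2*0.7514721925 = 1.5029443850; subtract 0.8495121100 → 0.6534322750
Denominator 2 − 1 = 1.
Result: 0.6534322750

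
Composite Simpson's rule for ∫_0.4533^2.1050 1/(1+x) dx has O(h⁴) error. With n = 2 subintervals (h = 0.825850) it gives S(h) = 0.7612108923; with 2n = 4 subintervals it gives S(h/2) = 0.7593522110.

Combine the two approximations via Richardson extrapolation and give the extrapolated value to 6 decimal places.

0.759228

r = 4, so 2^r = 16.
A(h/2) − A(h) = 0.7593522110 − 0.7612108923 = -0.0018586813
Divide by 2^4 − 1 = 15: (-0.0018586813)/15 = -0.0001239121
R = 0.7593522110 − 0.0001239121 = 0.7592282989
Correction |R − A(h/2)| = 1.239e-04; gap |A(h/2) − A(h)| = 1.859e-03.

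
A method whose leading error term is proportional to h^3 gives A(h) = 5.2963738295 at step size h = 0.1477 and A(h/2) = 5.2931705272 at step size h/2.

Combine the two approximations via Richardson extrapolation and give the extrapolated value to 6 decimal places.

With r = 3 the leading error scales as h^3, so the weight is 2^3 = 8.
8·5.2931705272 = 42.3453642176; subtract 5.2963738295 → 37.0489903881
(8·5.2931705272 − 5.2963738295)/(8 − 1) = 5.2927129126

5.292713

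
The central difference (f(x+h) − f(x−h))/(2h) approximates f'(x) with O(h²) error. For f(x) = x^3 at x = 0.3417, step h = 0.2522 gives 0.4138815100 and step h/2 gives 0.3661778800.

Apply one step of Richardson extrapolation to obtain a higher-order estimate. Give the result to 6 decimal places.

0.350277

With r = 2 the leading error scales as h^2, so the weight is 2^2 = 4.
4*0.3661778800 = 1.4647115200; 1.4647115200 − 0.4138815100 = 1.0508300100
Divide by 2^2 − 1 = 3.
So the Richardson estimate is 0.3502766700.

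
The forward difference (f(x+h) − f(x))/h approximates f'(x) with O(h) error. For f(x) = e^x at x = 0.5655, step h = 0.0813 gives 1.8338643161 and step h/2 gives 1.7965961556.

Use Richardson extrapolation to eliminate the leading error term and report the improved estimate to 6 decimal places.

1.759328

r = 1, so 2^r = 2.
Top: 2(1.7965961556) − (1.8338643161) = 1.7593279951
1.7593279951 ÷ 1 = 1.7593279951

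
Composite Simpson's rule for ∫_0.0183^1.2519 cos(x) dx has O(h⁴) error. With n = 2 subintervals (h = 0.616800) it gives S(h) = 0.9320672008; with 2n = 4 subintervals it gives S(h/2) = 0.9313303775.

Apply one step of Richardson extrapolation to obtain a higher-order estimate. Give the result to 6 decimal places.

0.931281

The method has order 4: 2^4 = 16.
16*0.9313303775 = 14.9012860400; 14.9012860400 − 0.9320672008 = 13.9692188392
(16*0.9313303775 − 0.9320672008)/(16 − 1) = 0.9312812559
Correction |R − A(h/2)| = 4.912e-05; gap |A(h/2) − A(h)| = 7.368e-04.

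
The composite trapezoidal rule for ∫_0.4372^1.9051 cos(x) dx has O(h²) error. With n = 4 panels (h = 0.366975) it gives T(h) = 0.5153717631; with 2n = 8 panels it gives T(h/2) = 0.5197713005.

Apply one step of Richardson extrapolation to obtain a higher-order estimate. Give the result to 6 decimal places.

With r = 2 the leading error scales as h^2, so the weight is 2^2 = 4.
4·0.5197713005 = 2.0790852020; 2.0790852020 − 0.5153717631 = 1.5637134389
1.5637134389 ÷ 3 = 0.5212378130
Correction |R − A(h/2)| = 1.467e-03; gap |A(h/2) − A(h)| = 4.400e-03.

0.521238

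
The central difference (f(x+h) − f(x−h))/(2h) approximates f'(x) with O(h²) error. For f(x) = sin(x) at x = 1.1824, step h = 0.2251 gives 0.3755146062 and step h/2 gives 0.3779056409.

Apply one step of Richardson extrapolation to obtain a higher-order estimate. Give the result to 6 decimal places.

0.378703

Leading term ∝ h^2; use weight 4 = 2^2.
A(h/2) − A(h) = 0.3779056409 − 0.3755146062 = 0.0023910347
Correction (A(h/2) − A(h))/(4 − 1) = 0.0023910347/3 = 0.0007970116
R = 0.3779056409 + 0.0007970116 = 0.3787026525
Gap between inputs: 2.391e-03; correction applied: +0.0007970116.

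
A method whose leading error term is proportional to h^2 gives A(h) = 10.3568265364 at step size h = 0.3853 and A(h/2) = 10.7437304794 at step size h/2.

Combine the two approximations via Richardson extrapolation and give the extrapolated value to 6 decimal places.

10.872698

Method order is 2; weight 2^2 = 4.
Weighted: 42.9749219176 − 10.3568265364 = 32.6180953812
Divide by 2^2 − 1 = 3.
R = 32.6180953812/3 = 10.8726984604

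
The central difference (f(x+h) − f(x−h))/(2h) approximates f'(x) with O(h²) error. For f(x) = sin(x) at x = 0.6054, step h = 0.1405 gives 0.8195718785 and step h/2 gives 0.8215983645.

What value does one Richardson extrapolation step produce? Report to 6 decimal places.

Error is O(h^2); halving h shrinks it by 2^2 = 4.
A(h/2) − A(h) = 0.8215983645 − 0.8195718785 = 0.0020264860
Correction (A(h/2) − A(h))/(4 − 1) = 0.0020264860/3 = 0.0006754953
R = 0.8215983645 + 0.0006754953 = 0.8222738598
Correction |R − A(h/2)| = 6.755e-04; gap |A(h/2) − A(h)| = 2.026e-03.

0.822274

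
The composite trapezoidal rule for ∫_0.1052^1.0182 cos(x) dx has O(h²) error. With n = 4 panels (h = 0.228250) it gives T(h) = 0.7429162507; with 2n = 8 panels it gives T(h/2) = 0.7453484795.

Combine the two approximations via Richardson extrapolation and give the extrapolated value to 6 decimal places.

0.746159

Error is O(h^2); halving h shrinks it by 2^2 = 4.
4·0.7453484795 = 2.9813939180; subtract 0.7429162507 → 2.2384776673
Denominator 4 − 1 = 3.
2.2384776673 ÷ 3 = 0.7461592224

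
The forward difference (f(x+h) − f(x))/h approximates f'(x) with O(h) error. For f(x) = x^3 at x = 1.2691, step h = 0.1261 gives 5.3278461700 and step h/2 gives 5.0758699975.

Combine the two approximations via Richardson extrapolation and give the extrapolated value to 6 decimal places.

4.823894

With r = 1 the leading error scales as h^1, so the weight is 2^1 = 2.
Top: 2(5.0758699975) − (5.3278461700) = 4.8238938250
(2×5.0758699975 − 5.3278461700)/(2 − 1) = 4.8238938250
Shift from A(h/2): −0.2519761725.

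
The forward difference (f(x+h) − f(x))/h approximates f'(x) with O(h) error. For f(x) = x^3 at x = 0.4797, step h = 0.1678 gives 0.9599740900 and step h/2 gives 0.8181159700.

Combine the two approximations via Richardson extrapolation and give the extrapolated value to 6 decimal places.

0.676258

Error is O(h^1); halving h shrinks it by 2^1 = 2.
Top: 2(0.8181159700) − (0.9599740900) = 0.6762578500
0.6762578500 ÷ 1 = 0.6762578500
Correction |R − A(h/2)| = 1.419e-01; gap |A(h/2) − A(h)| = 1.419e-01.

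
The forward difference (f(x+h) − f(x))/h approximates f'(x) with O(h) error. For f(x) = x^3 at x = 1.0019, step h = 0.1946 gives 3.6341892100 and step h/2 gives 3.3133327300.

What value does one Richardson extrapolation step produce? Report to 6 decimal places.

Error is O(h^1); halving h shrinks it by 2^1 = 2.
Top: 2(3.3133327300) − (3.6341892100) = 2.9924762500
Divide by 2^1 − 1 = 1.
R = 2.9924762500/1 = 2.9924762500

2.992476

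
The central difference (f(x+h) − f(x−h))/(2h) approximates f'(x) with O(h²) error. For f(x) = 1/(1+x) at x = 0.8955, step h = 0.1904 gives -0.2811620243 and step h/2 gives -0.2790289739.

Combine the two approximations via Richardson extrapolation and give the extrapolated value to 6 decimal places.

The method has order 2: 2^2 = 4.
Weighted: (-1.1161158956) − (-0.2811620243) = -0.8349538713
R = (-0.8349538713)/3 = -0.2783179571
Gap between inputs: 2.133e-03; correction applied: +0.0007110168.

-0.278318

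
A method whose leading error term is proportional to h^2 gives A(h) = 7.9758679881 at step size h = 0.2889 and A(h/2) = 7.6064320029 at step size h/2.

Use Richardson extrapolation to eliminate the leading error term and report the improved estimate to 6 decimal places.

7.483287

Method order is 2; weight 2^2 = 4.
Difference of the inputs: 7.6064320029 − 7.9758679881 = -0.3694359852
Divide by 2^2 − 1 = 3: (-0.3694359852)/3 = -0.1231453284
R = 7.6064320029 − 0.1231453284 = 7.4832866745
Shift from A(h/2): −0.1231453284.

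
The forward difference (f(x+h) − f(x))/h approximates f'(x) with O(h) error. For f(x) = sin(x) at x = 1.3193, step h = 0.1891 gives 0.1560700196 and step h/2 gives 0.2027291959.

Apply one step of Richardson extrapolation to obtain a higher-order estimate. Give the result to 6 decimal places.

0.249388

Order 1 gives 2^r = 2 and 2^r − 1 = 1.
2 × 0.2027291959 = 0.4054583918; subtract 0.1560700196 → 0.2493883722
Divide by 2^1 − 1 = 1.
0.2493883722 ÷ 1 = 0.2493883722
Gap between inputs: 4.666e-02; correction applied: +0.0466591763.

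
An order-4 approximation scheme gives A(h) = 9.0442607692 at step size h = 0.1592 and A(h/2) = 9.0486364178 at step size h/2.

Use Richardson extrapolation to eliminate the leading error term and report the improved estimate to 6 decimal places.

Order 4 gives 2^r = 16 and 2^r − 1 = 15.
2^4×A(h/2) = 144.7781826848; minus A(h) gives 135.7339219156.
Extrapolated: 135.7339219156 / 15 = 9.0489281277

9.048928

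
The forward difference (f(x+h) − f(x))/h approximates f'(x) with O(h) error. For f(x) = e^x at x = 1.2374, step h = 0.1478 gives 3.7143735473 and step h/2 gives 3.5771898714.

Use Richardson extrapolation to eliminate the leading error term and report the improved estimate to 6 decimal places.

r = 1, so 2^r = 2.
Top: 2(3.5771898714) − (3.7143735473) = 3.4400061955
Denominator 2 − 1 = 1.
(2×3.5771898714 − 3.7143735473)/(2 − 1) = 3.4400061955
Shift from A(h/2): −0.1371836759.

3.440006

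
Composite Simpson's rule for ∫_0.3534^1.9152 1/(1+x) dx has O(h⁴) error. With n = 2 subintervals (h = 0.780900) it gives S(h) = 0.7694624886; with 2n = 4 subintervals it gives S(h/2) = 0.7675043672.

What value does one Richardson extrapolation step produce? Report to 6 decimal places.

0.767374

Error is O(h^4); halving h shrinks it by 2^4 = 16.
Weighted: 12.2800698752 − 0.7694624886 = 11.5106073866
Denominator 16 − 1 = 15.
So the Richardson estimate is 0.7673738258.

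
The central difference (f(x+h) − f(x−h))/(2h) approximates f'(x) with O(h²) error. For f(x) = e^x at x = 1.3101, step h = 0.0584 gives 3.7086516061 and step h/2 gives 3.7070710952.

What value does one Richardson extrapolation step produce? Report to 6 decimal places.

r = 2, so 2^r = 4.
Weighted: 14.8282843808 − 3.7086516061 = 11.1196327747
(4*3.7070710952 − 3.7086516061)/(4 − 1) = 3.7065442582
Correction |R − A(h/2)| = 5.268e-04; gap |A(h/2) − A(h)| = 1.581e-03.

3.706544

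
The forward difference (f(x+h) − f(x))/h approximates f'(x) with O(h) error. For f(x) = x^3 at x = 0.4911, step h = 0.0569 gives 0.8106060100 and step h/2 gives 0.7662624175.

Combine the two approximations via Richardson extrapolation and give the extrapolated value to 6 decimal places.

0.721919

Method order is 1; weight 2^1 = 2.
Numerator 2 × A(h/2) − A(h) = 2 × 0.7662624175 − 0.8106060100 = 0.7219188250
Divide by 2^1 − 1 = 1.
(2 × 0.7662624175 − 0.8106060100)/(2 − 1) = 0.7219188250
Correction |R − A(h/2)| = 4.434e-02; gap |A(h/2) − A(h)| = 4.434e-02.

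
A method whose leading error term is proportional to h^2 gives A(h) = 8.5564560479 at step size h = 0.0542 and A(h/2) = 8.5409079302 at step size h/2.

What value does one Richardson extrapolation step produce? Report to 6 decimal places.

r = 2: numerator weight 4, denominator 3.
Weighted: 34.1636317208 − 8.5564560479 = 25.6071756729
25.6071756729 ÷ 3 = 8.5357252243

8.535725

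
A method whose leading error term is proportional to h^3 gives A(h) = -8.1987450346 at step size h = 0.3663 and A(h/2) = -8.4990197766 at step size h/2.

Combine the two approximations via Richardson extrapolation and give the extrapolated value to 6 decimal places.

The method has order 3: 2^3 = 8.
Weighted: (-67.9921582128) − (-8.1987450346) = -59.7934131782
R = (-59.7934131782)/7 = -8.5419161683

-8.541916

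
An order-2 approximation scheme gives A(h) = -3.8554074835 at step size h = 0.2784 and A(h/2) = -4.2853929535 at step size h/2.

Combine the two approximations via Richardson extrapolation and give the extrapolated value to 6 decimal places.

-4.428721

r = 2, so 2^r = 4.
2^2×A(h/2) = -17.1415718140; minus A(h) gives -13.2861643305.
Divide by 2^2 − 1 = 3.
(4×(-4.2853929535) − (-3.8554074835))/(4 − 1) = -4.4287214435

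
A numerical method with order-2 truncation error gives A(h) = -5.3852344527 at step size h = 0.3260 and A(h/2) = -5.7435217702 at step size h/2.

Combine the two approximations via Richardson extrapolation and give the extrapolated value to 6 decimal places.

-5.862951

The method has order 2: 2^2 = 4.
4·(-5.7435217702) = -22.9740870808; (-22.9740870808) − (-5.3852344527) = -17.5888526281
Divide by 2^2 − 1 = 3.
Extrapolated: (-17.5888526281) / 3 = -5.8629508760
Shift from A(h/2): −0.1194291058.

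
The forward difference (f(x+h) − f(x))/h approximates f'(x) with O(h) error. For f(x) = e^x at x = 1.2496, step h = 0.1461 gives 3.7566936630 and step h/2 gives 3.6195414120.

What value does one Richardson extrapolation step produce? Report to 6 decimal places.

3.482389

With r = 1 the leading error scales as h^1, so the weight is 2^1 = 2.
Weighted: 7.2390828240 − 3.7566936630 = 3.4823891610
Divide by 2^1 − 1 = 1.
(2 × 3.6195414120 − 3.7566936630)/(2 − 1) = 3.4823891610
Gap between inputs: 1.372e-01; correction applied: −0.1371522510.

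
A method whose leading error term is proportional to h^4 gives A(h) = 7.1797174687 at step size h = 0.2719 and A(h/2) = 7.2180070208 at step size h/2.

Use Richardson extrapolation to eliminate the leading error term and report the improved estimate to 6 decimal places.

7.220560

Method order is 4; weight 2^4 = 16.
A(h/2) − A(h) = 7.2180070208 − 7.1797174687 = 0.0382895521
Correction (A(h/2) − A(h))/(16 − 1) = 0.0382895521/15 = 0.0025526368
R = A(h/2) + (A(h/2) − A(h))/15 = 7.2180070208 + 0.0025526368 = 7.2205596576
Gap between inputs: 3.829e-02; correction applied: +0.0025526368.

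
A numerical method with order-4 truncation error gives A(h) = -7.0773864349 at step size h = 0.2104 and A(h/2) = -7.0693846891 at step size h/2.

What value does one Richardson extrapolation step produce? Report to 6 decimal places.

-7.068851

r = 4: numerator weight 16, denominator 15.
Weighted: (-113.1101550256) − (-7.0773864349) = -106.0327685907
Divide by 2^4 − 1 = 15.
R = (-106.0327685907)/15 = -7.0688512394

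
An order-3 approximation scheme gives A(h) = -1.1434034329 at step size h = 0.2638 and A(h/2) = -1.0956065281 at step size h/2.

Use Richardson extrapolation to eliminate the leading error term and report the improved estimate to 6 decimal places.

-1.088778

r = 3, so 2^r = 8.
8·(-1.0956065281) − (-1.1434034329) = -7.6214487919
(8·(-1.0956065281) − (-1.1434034329))/(8 − 1) = -1.0887783988
Correction |R − A(h/2)| = 6.828e-03; gap |A(h/2) − A(h)| = 4.780e-02.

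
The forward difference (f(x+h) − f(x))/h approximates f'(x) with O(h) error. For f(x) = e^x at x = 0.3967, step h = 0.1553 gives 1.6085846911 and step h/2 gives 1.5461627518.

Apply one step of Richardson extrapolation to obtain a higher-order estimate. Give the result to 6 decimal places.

1.483741

Order 1 gives 2^r = 2 and 2^r − 1 = 1.
2^1*A(h/2) = 3.0923255036; minus A(h) gives 1.4837408125.
Denominator 2 − 1 = 1.
1.4837408125 ÷ 1 = 1.4837408125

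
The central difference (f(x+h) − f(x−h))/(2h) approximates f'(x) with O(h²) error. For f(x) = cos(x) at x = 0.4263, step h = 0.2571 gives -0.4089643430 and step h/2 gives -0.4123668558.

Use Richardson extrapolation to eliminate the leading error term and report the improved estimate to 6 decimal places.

-0.413501

Order 2 gives 2^r = 4 and 2^r − 1 = 3.
Weighted: (-1.6494674232) − (-0.4089643430) = -1.2405030802
Denominator 4 − 1 = 3.
So the Richardson estimate is -0.4135010267.
Shift from A(h/2): −0.0011341709.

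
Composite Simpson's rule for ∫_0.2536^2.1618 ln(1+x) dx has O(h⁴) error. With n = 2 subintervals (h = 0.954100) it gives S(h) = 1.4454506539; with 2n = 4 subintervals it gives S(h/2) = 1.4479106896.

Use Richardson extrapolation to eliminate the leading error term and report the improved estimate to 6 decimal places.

1.448075

With r = 4 the leading error scales as h^4, so the weight is 2^4 = 16.
Numerator 16*A(h/2) − A(h) = 16*1.4479106896 − 1.4454506539 = 21.7211203797
Extrapolated: 21.7211203797 / 15 = 1.4480746920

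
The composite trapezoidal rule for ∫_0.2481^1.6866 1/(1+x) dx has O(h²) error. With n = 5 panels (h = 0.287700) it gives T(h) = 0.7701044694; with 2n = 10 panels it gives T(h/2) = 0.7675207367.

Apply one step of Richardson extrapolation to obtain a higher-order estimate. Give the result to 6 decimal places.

0.766659

Order 2 gives 2^r = 4 and 2^r − 1 = 3.
4·0.7675207367 = 3.0700829468; subtract 0.7701044694 → 2.2999784774
Divide by 2^2 − 1 = 3.
(4·0.7675207367 − 0.7701044694)/(4 − 1) = 0.7666594925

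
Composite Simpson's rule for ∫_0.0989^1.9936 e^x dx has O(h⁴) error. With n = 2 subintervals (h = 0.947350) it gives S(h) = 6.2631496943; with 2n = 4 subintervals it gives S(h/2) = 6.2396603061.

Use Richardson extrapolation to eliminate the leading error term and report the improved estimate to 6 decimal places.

r = 4, so 2^r = 16.
16*6.2396603061 = 99.8345648976; subtract 6.2631496943 → 93.5714152033
(16*6.2396603061 − 6.2631496943)/(16 − 1) = 6.2380943469

6.238094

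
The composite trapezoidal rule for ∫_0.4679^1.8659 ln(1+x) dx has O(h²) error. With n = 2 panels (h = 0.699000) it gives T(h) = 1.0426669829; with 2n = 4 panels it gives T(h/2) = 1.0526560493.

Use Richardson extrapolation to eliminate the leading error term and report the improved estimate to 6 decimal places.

Error is O(h^2); halving h shrinks it by 2^2 = 4.
4*1.0526560493 − 1.0426669829 = 3.1679572143
3.1679572143 ÷ 3 = 1.0559857381
Shift from A(h/2): +0.0033296888.

1.055986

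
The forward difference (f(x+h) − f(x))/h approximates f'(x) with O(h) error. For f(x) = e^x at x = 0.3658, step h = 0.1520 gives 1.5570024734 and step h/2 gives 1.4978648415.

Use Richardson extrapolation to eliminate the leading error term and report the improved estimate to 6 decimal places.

1.438727

Order 1 gives 2^r = 2 and 2^r − 1 = 1.
Top: 2(1.4978648415) − (1.5570024734) = 1.4387272096
Divide by 2^1 − 1 = 1.
Extrapolated: 1.4387272096 / 1 = 1.4387272096
Gap between inputs: 5.914e-02; correction applied: −0.0591376319.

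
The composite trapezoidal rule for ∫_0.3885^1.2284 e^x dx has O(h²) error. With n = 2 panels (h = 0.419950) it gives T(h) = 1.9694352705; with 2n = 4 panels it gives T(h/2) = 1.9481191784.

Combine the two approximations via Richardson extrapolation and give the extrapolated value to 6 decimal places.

r = 2: numerator weight 4, denominator 3.
4×1.9481191784 = 7.7924767136; 7.7924767136 − 1.9694352705 = 5.8230414431
(4×1.9481191784 − 1.9694352705)/(4 − 1) = 1.9410138144

1.941014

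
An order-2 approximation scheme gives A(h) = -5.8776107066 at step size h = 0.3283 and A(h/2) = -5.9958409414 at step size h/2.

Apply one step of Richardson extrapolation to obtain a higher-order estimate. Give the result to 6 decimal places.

Error is O(h^2); halving h shrinks it by 2^2 = 4.
Numerator 4×A(h/2) − A(h) = 4×(-5.9958409414) − (-5.8776107066) = -18.1057530590
Extrapolated: (-18.1057530590) / 3 = -6.0352510197

-6.035251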